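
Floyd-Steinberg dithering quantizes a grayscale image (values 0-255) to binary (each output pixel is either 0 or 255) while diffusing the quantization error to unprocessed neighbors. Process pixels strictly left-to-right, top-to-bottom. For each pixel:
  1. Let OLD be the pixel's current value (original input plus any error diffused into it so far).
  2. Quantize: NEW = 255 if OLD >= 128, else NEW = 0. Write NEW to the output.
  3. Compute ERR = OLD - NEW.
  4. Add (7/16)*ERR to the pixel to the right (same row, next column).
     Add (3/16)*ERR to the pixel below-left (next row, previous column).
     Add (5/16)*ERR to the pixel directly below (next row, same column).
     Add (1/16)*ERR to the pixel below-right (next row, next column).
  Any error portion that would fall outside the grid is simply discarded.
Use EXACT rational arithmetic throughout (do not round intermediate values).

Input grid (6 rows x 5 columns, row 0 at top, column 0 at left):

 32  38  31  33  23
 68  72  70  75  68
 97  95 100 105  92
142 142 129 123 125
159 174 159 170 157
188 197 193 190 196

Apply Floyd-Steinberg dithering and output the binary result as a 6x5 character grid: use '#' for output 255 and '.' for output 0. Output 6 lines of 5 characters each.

(0,0): OLD=32 → NEW=0, ERR=32
(0,1): OLD=52 → NEW=0, ERR=52
(0,2): OLD=215/4 → NEW=0, ERR=215/4
(0,3): OLD=3617/64 → NEW=0, ERR=3617/64
(0,4): OLD=48871/1024 → NEW=0, ERR=48871/1024
(1,0): OLD=351/4 → NEW=0, ERR=351/4
(1,1): OLD=4439/32 → NEW=255, ERR=-3721/32
(1,2): OLD=50965/1024 → NEW=0, ERR=50965/1024
(1,3): OLD=259571/2048 → NEW=0, ERR=259571/2048
(1,4): OLD=4649675/32768 → NEW=255, ERR=-3706165/32768
(2,0): OLD=52541/512 → NEW=0, ERR=52541/512
(2,1): OLD=1939445/16384 → NEW=0, ERR=1939445/16384
(2,2): OLD=48192267/262144 → NEW=255, ERR=-18654453/262144
(2,3): OLD=400045269/4194304 → NEW=0, ERR=400045269/4194304
(2,4): OLD=7133988179/67108864 → NEW=0, ERR=7133988179/67108864
(3,0): OLD=51449343/262144 → NEW=255, ERR=-15397377/262144
(3,1): OLD=306951381/2097152 → NEW=255, ERR=-227822379/2097152
(3,2): OLD=5671807637/67108864 → NEW=0, ERR=5671807637/67108864
(3,3): OLD=55100735975/268435456 → NEW=255, ERR=-13350305305/268435456
(3,4): OLD=611701435661/4294967296 → NEW=255, ERR=-483515224819/4294967296
(4,0): OLD=4035792471/33554432 → NEW=0, ERR=4035792471/33554432
(4,1): OLD=219954285729/1073741824 → NEW=255, ERR=-53849879391/1073741824
(4,2): OLD=2531545933771/17179869184 → NEW=255, ERR=-1849320708149/17179869184
(4,3): OLD=25161701583081/274877906944 → NEW=0, ERR=25161701583081/274877906944
(4,4): OLD=698229628750495/4398046511104 → NEW=255, ERR=-423272231581025/4398046511104
(5,0): OLD=3713992563779/17179869184 → NEW=255, ERR=-666874078141/17179869184
(5,1): OLD=20846601195203/137438953472 → NEW=255, ERR=-14200331940157/137438953472
(5,2): OLD=563772208454101/4398046511104 → NEW=255, ERR=-557729651877419/4398046511104
(5,3): OLD=76059743447121/549755813888 → NEW=255, ERR=-64127989094319/549755813888
(5,4): OLD=8487332536964451/70368744177664 → NEW=0, ERR=8487332536964451/70368744177664
Row 0: .....
Row 1: .#..#
Row 2: ..#..
Row 3: ##.##
Row 4: .##.#
Row 5: ####.

Answer: .....
.#..#
..#..
##.##
.##.#
####.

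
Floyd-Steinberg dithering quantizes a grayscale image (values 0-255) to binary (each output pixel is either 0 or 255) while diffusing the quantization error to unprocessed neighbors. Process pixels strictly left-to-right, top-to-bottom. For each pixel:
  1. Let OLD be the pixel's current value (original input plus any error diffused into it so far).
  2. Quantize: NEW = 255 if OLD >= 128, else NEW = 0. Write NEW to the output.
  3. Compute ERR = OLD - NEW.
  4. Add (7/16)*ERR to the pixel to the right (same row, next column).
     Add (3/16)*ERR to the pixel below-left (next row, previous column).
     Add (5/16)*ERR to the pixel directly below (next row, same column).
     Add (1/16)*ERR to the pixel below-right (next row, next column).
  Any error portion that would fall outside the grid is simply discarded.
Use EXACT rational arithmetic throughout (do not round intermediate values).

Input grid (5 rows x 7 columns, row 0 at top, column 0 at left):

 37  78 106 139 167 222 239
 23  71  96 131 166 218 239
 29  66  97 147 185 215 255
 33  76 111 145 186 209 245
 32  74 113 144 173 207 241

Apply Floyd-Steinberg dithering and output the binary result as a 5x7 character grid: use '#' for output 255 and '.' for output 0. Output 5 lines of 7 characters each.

Answer: ..#.###
..#.###
..#.###
..#.###
.#.#.##

Derivation:
(0,0): OLD=37 → NEW=0, ERR=37
(0,1): OLD=1507/16 → NEW=0, ERR=1507/16
(0,2): OLD=37685/256 → NEW=255, ERR=-27595/256
(0,3): OLD=376179/4096 → NEW=0, ERR=376179/4096
(0,4): OLD=13577765/65536 → NEW=255, ERR=-3133915/65536
(0,5): OLD=210846467/1048576 → NEW=255, ERR=-56540413/1048576
(0,6): OLD=3613971733/16777216 → NEW=255, ERR=-664218347/16777216
(1,0): OLD=13369/256 → NEW=0, ERR=13369/256
(1,1): OLD=215823/2048 → NEW=0, ERR=215823/2048
(1,2): OLD=8619707/65536 → NEW=255, ERR=-8091973/65536
(1,3): OLD=23586975/262144 → NEW=0, ERR=23586975/262144
(1,4): OLD=3121420541/16777216 → NEW=255, ERR=-1156769539/16777216
(1,5): OLD=21551686157/134217728 → NEW=255, ERR=-12673834483/134217728
(1,6): OLD=390725843747/2147483648 → NEW=255, ERR=-156882486493/2147483648
(2,0): OLD=2132501/32768 → NEW=0, ERR=2132501/32768
(2,1): OLD=112739255/1048576 → NEW=0, ERR=112739255/1048576
(2,2): OLD=2162751973/16777216 → NEW=255, ERR=-2115438107/16777216
(2,3): OLD=13328961789/134217728 → NEW=0, ERR=13328961789/134217728
(2,4): OLD=209185726797/1073741824 → NEW=255, ERR=-64618438323/1073741824
(2,5): OLD=4850064893487/34359738368 → NEW=255, ERR=-3911668390353/34359738368
(2,6): OLD=97010953261881/549755813888 → NEW=255, ERR=-43176779279559/549755813888
(3,0): OLD=1233066053/16777216 → NEW=0, ERR=1233066053/16777216
(3,1): OLD=16398611809/134217728 → NEW=0, ERR=16398611809/134217728
(3,2): OLD=161480476659/1073741824 → NEW=255, ERR=-112323688461/1073741824
(3,3): OLD=477182582549/4294967296 → NEW=0, ERR=477182582549/4294967296
(3,4): OLD=110315064921157/549755813888 → NEW=255, ERR=-29872667620283/549755813888
(3,5): OLD=576863159405599/4398046511104 → NEW=255, ERR=-544638700925921/4398046511104
(3,6): OLD=11200106691898689/70368744177664 → NEW=255, ERR=-6743923073405631/70368744177664
(4,0): OLD=167237954283/2147483648 → NEW=0, ERR=167237954283/2147483648
(4,1): OLD=4509065587951/34359738368 → NEW=255, ERR=-4252667695889/34359738368
(4,2): OLD=30032369548641/549755813888 → NEW=0, ERR=30032369548641/549755813888
(4,3): OLD=817566551758459/4398046511104 → NEW=255, ERR=-303935308573061/4398046511104
(4,4): OLD=3853028869832769/35184372088832 → NEW=0, ERR=3853028869832769/35184372088832
(4,5): OLD=219377118144395137/1125899906842624 → NEW=255, ERR=-67727358100473983/1125899906842624
(4,6): OLD=3188437180772354007/18014398509481984 → NEW=255, ERR=-1405234439145551913/18014398509481984
Row 0: ..#.###
Row 1: ..#.###
Row 2: ..#.###
Row 3: ..#.###
Row 4: .#.#.##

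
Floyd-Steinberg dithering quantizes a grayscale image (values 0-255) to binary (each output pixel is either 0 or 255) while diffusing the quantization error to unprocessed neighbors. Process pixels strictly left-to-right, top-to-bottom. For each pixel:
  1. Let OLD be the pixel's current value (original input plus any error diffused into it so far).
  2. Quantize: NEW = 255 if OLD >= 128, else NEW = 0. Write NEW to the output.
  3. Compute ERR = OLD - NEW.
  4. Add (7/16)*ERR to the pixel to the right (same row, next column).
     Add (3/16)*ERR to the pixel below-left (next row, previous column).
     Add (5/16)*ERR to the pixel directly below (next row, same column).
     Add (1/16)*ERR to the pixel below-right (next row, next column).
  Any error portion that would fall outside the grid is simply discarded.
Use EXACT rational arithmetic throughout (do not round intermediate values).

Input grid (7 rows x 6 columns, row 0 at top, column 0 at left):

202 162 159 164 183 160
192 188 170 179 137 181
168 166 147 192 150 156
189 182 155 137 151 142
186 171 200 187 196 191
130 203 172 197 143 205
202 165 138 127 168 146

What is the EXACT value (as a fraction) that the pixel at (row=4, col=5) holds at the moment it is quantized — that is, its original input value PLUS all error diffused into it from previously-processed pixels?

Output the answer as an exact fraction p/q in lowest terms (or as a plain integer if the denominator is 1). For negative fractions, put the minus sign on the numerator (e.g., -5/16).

(0,0): OLD=202 → NEW=255, ERR=-53
(0,1): OLD=2221/16 → NEW=255, ERR=-1859/16
(0,2): OLD=27691/256 → NEW=0, ERR=27691/256
(0,3): OLD=865581/4096 → NEW=255, ERR=-178899/4096
(0,4): OLD=10740795/65536 → NEW=255, ERR=-5970885/65536
(0,5): OLD=125975965/1048576 → NEW=0, ERR=125975965/1048576
(1,0): OLD=39335/256 → NEW=255, ERR=-25945/256
(1,1): OLD=254609/2048 → NEW=0, ERR=254609/2048
(1,2): OLD=15908325/65536 → NEW=255, ERR=-803355/65536
(1,3): OLD=39233985/262144 → NEW=255, ERR=-27612735/262144
(1,4): OLD=1379780963/16777216 → NEW=0, ERR=1379780963/16777216
(1,5): OLD=66794814917/268435456 → NEW=255, ERR=-1656226363/268435456
(2,0): OLD=5231051/32768 → NEW=255, ERR=-3124789/32768
(2,1): OLD=162002025/1048576 → NEW=255, ERR=-105384855/1048576
(2,2): OLD=1463295355/16777216 → NEW=0, ERR=1463295355/16777216
(2,3): OLD=28440141923/134217728 → NEW=255, ERR=-5785378717/134217728
(2,4): OLD=640388149673/4294967296 → NEW=255, ERR=-454828510807/4294967296
(2,5): OLD=7757164612655/68719476736 → NEW=0, ERR=7757164612655/68719476736
(3,0): OLD=2354773019/16777216 → NEW=255, ERR=-1923417061/16777216
(3,1): OLD=14875269631/134217728 → NEW=0, ERR=14875269631/134217728
(3,2): OLD=232336634733/1073741824 → NEW=255, ERR=-41467530387/1073741824
(3,3): OLD=6337934945735/68719476736 → NEW=0, ERR=6337934945735/68719476736
(3,4): OLD=97157449742311/549755813888 → NEW=255, ERR=-43030282799129/549755813888
(3,5): OLD=1199901764682537/8796093022208 → NEW=255, ERR=-1043101955980503/8796093022208
(4,0): OLD=367121084981/2147483648 → NEW=255, ERR=-180487245259/2147483648
(4,1): OLD=5307123548465/34359738368 → NEW=255, ERR=-3454609735375/34359738368
(4,2): OLD=184898122424387/1099511627776 → NEW=255, ERR=-95477342658493/1099511627776
(4,3): OLD=2827787739444079/17592186044416 → NEW=255, ERR=-1658219701882001/17592186044416
(4,4): OLD=32040611884479071/281474976710656 → NEW=0, ERR=32040611884479071/281474976710656
(4,5): OLD=895543994269083705/4503599627370496 → NEW=255, ERR=-252873910710392775/4503599627370496
Target (4,5): original=191, with diffused error = 895543994269083705/4503599627370496

Answer: 895543994269083705/4503599627370496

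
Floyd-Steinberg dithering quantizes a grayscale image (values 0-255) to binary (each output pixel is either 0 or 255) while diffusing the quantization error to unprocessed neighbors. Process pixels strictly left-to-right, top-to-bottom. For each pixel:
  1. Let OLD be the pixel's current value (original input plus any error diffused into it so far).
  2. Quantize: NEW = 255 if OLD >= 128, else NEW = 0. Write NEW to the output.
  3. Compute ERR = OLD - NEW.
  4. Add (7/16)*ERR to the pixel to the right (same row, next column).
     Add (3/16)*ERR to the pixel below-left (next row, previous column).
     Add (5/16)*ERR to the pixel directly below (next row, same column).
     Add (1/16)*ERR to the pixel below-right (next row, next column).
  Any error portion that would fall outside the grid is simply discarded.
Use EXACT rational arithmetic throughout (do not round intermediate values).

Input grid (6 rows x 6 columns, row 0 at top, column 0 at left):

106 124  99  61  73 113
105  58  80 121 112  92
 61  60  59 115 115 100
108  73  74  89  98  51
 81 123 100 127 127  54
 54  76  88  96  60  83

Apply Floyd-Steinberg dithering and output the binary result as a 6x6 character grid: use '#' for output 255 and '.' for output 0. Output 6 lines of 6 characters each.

Answer: .#...#
..##..
.#..#.
...#..
#.#.#.
..#..#

Derivation:
(0,0): OLD=106 → NEW=0, ERR=106
(0,1): OLD=1363/8 → NEW=255, ERR=-677/8
(0,2): OLD=7933/128 → NEW=0, ERR=7933/128
(0,3): OLD=180459/2048 → NEW=0, ERR=180459/2048
(0,4): OLD=3655277/32768 → NEW=0, ERR=3655277/32768
(0,5): OLD=84831483/524288 → NEW=255, ERR=-48861957/524288
(1,0): OLD=15649/128 → NEW=0, ERR=15649/128
(1,1): OLD=105767/1024 → NEW=0, ERR=105767/1024
(1,2): OLD=5104883/32768 → NEW=255, ERR=-3250957/32768
(1,3): OLD=17028887/131072 → NEW=255, ERR=-16394473/131072
(1,4): OLD=672512645/8388608 → NEW=0, ERR=672512645/8388608
(1,5): OLD=14082413843/134217728 → NEW=0, ERR=14082413843/134217728
(2,0): OLD=1942685/16384 → NEW=0, ERR=1942685/16384
(2,1): OLD=69830863/524288 → NEW=255, ERR=-63862577/524288
(2,2): OLD=-354767699/8388608 → NEW=0, ERR=-354767699/8388608
(2,3): OLD=4445363205/67108864 → NEW=0, ERR=4445363205/67108864
(2,4): OLD=388456017167/2147483648 → NEW=255, ERR=-159152313073/2147483648
(2,5): OLD=3620663989849/34359738368 → NEW=0, ERR=3620663989849/34359738368
(3,0): OLD=1025211533/8388608 → NEW=0, ERR=1025211533/8388608
(3,1): OLD=5897860169/67108864 → NEW=0, ERR=5897860169/67108864
(3,2): OLD=55856443979/536870912 → NEW=0, ERR=55856443979/536870912
(3,3): OLD=4764977788801/34359738368 → NEW=255, ERR=-3996755495039/34359738368
(3,4): OLD=13152307090209/274877906944 → NEW=0, ERR=13152307090209/274877906944
(3,5): OLD=440821585218383/4398046511104 → NEW=0, ERR=440821585218383/4398046511104
(4,0): OLD=145675129571/1073741824 → NEW=255, ERR=-128129035549/1073741824
(4,1): OLD=2154415214407/17179869184 → NEW=0, ERR=2154415214407/17179869184
(4,2): OLD=94040894385189/549755813888 → NEW=255, ERR=-46146838156251/549755813888
(4,3): OLD=610446348299289/8796093022208 → NEW=0, ERR=610446348299289/8796093022208
(4,4): OLD=25872914698235433/140737488355328 → NEW=255, ERR=-10015144832373207/140737488355328
(4,5): OLD=128756610977519231/2251799813685248 → NEW=0, ERR=128756610977519231/2251799813685248
(5,0): OLD=11056329774277/274877906944 → NEW=0, ERR=11056329774277/274877906944
(5,1): OLD=963955540162965/8796093022208 → NEW=0, ERR=963955540162965/8796093022208
(5,2): OLD=9187620169291895/70368744177664 → NEW=255, ERR=-8756409596012425/70368744177664
(5,3): OLD=100559730568433101/2251799813685248 → NEW=0, ERR=100559730568433101/2251799813685248
(5,4): OLD=325872305828023613/4503599627370496 → NEW=0, ERR=325872305828023613/4503599627370496
(5,5): OLD=9228967921083433665/72057594037927936 → NEW=255, ERR=-9145718558588190015/72057594037927936
Row 0: .#...#
Row 1: ..##..
Row 2: .#..#.
Row 3: ...#..
Row 4: #.#.#.
Row 5: ..#..#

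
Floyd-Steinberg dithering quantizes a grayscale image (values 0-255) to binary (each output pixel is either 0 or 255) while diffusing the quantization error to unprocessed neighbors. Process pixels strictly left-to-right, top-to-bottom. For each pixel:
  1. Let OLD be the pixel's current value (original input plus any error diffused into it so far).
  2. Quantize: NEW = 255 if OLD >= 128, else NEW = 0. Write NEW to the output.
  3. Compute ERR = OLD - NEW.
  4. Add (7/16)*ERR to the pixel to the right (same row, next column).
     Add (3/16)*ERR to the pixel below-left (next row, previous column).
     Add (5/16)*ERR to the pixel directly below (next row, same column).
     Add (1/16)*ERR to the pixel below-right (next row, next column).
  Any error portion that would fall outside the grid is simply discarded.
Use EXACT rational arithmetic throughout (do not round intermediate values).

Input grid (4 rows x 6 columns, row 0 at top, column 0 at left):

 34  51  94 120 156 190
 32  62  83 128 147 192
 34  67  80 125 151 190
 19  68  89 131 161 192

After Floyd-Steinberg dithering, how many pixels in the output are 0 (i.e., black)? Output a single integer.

(0,0): OLD=34 → NEW=0, ERR=34
(0,1): OLD=527/8 → NEW=0, ERR=527/8
(0,2): OLD=15721/128 → NEW=0, ERR=15721/128
(0,3): OLD=355807/2048 → NEW=255, ERR=-166433/2048
(0,4): OLD=3946777/32768 → NEW=0, ERR=3946777/32768
(0,5): OLD=127242159/524288 → NEW=255, ERR=-6451281/524288
(1,0): OLD=7037/128 → NEW=0, ERR=7037/128
(1,1): OLD=134955/1024 → NEW=255, ERR=-126165/1024
(1,2): OLD=1846727/32768 → NEW=0, ERR=1846727/32768
(1,3): OLD=20646555/131072 → NEW=255, ERR=-12776805/131072
(1,4): OLD=1129156305/8388608 → NEW=255, ERR=-1009938735/8388608
(1,5): OLD=19194505063/134217728 → NEW=255, ERR=-15031015577/134217728
(2,0): OLD=460041/16384 → NEW=0, ERR=460041/16384
(2,1): OLD=28723123/524288 → NEW=0, ERR=28723123/524288
(2,2): OLD=801970521/8388608 → NEW=0, ERR=801970521/8388608
(2,3): OLD=7872688977/67108864 → NEW=0, ERR=7872688977/67108864
(2,4): OLD=295516082675/2147483648 → NEW=255, ERR=-252092247565/2147483648
(2,5): OLD=3302678994645/34359738368 → NEW=0, ERR=3302678994645/34359738368
(3,0): OLD=319159481/8388608 → NEW=0, ERR=319159481/8388608
(3,1): OLD=8150112133/67108864 → NEW=0, ERR=8150112133/67108864
(3,2): OLD=105993627391/536870912 → NEW=255, ERR=-30908455169/536870912
(3,3): OLD=4344346928477/34359738368 → NEW=0, ERR=4344346928477/34359738368
(3,4): OLD=56346294235133/274877906944 → NEW=255, ERR=-13747572035587/274877906944
(3,5): OLD=848031277980339/4398046511104 → NEW=255, ERR=-273470582351181/4398046511104
Output grid:
  Row 0: ...#.#  (4 black, running=4)
  Row 1: .#.###  (2 black, running=6)
  Row 2: ....#.  (5 black, running=11)
  Row 3: ..#.##  (3 black, running=14)

Answer: 14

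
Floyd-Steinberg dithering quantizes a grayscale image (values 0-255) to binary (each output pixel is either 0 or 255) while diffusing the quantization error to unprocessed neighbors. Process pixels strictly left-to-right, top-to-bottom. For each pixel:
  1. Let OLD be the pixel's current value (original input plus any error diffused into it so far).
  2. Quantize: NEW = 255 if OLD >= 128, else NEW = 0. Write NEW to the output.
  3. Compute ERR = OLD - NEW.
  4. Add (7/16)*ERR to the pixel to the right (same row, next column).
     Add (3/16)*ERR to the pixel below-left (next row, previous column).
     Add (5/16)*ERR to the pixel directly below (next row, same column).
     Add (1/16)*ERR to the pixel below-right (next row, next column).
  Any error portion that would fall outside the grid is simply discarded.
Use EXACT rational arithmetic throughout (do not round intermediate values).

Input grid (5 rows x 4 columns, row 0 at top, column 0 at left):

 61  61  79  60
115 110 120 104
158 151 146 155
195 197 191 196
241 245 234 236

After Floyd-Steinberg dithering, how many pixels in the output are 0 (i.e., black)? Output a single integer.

(0,0): OLD=61 → NEW=0, ERR=61
(0,1): OLD=1403/16 → NEW=0, ERR=1403/16
(0,2): OLD=30045/256 → NEW=0, ERR=30045/256
(0,3): OLD=456075/4096 → NEW=0, ERR=456075/4096
(1,0): OLD=38529/256 → NEW=255, ERR=-26751/256
(1,1): OLD=240647/2048 → NEW=0, ERR=240647/2048
(1,2): OLD=15364371/65536 → NEW=255, ERR=-1347309/65536
(1,3): OLD=143798261/1048576 → NEW=255, ERR=-123588619/1048576
(2,0): OLD=4829245/32768 → NEW=255, ERR=-3526595/32768
(2,1): OLD=136575983/1048576 → NEW=255, ERR=-130810897/1048576
(2,2): OLD=147307243/2097152 → NEW=0, ERR=147307243/2097152
(2,3): OLD=4953087583/33554432 → NEW=255, ERR=-3603292577/33554432
(3,0): OLD=2314869229/16777216 → NEW=255, ERR=-1963320851/16777216
(3,1): OLD=30403424307/268435456 → NEW=0, ERR=30403424307/268435456
(3,2): OLD=1007472747725/4294967296 → NEW=255, ERR=-87743912755/4294967296
(3,3): OLD=10850388035355/68719476736 → NEW=255, ERR=-6673078532325/68719476736
(4,0): OLD=969231723177/4294967296 → NEW=255, ERR=-125984937303/4294967296
(4,1): OLD=8810404653819/34359738368 → NEW=255, ERR=48671369979/34359738368
(4,2): OLD=238711648084507/1099511627776 → NEW=255, ERR=-41663816998373/1099511627776
(4,3): OLD=3303800463242285/17592186044416 → NEW=255, ERR=-1182206978083795/17592186044416
Output grid:
  Row 0: ....  (4 black, running=4)
  Row 1: #.##  (1 black, running=5)
  Row 2: ##.#  (1 black, running=6)
  Row 3: #.##  (1 black, running=7)
  Row 4: ####  (0 black, running=7)

Answer: 7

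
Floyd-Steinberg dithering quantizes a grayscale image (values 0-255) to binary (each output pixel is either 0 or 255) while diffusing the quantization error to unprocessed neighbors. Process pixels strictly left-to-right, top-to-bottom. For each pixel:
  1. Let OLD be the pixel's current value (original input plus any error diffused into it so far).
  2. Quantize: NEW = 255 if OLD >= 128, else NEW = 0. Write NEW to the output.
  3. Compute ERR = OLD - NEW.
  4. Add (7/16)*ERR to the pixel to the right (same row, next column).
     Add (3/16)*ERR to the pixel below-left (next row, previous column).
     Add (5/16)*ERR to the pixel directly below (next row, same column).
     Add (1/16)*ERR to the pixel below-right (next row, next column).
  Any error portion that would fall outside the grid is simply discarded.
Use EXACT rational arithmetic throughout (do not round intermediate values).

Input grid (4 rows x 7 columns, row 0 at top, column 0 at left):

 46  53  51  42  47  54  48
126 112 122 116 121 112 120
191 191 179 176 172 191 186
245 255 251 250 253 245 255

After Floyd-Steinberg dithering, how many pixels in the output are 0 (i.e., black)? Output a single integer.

Answer: 11

Derivation:
(0,0): OLD=46 → NEW=0, ERR=46
(0,1): OLD=585/8 → NEW=0, ERR=585/8
(0,2): OLD=10623/128 → NEW=0, ERR=10623/128
(0,3): OLD=160377/2048 → NEW=0, ERR=160377/2048
(0,4): OLD=2662735/32768 → NEW=0, ERR=2662735/32768
(0,5): OLD=46950697/524288 → NEW=0, ERR=46950697/524288
(0,6): OLD=731308063/8388608 → NEW=0, ERR=731308063/8388608
(1,0): OLD=19723/128 → NEW=255, ERR=-12917/128
(1,1): OLD=111757/1024 → NEW=0, ERR=111757/1024
(1,2): OLD=7043025/32768 → NEW=255, ERR=-1312815/32768
(1,3): OLD=18791389/131072 → NEW=255, ERR=-14631971/131072
(1,4): OLD=1000253783/8388608 → NEW=0, ERR=1000253783/8388608
(1,5): OLD=14332901063/67108864 → NEW=255, ERR=-2779859257/67108864
(1,6): OLD=144652015817/1073741824 → NEW=255, ERR=-129152149303/1073741824
(2,0): OLD=2947935/16384 → NEW=255, ERR=-1229985/16384
(2,1): OLD=93555141/524288 → NEW=255, ERR=-40138299/524288
(2,2): OLD=997203471/8388608 → NEW=0, ERR=997203471/8388608
(2,3): OLD=14292597207/67108864 → NEW=255, ERR=-2820163113/67108864
(2,4): OLD=94560728167/536870912 → NEW=255, ERR=-42341354393/536870912
(2,5): OLD=2206763348397/17179869184 → NEW=255, ERR=-2174103293523/17179869184
(2,6): OLD=24864751722891/274877906944 → NEW=0, ERR=24864751722891/274877906944
(3,0): OLD=1737996463/8388608 → NEW=255, ERR=-401098577/8388608
(3,1): OLD=15284312387/67108864 → NEW=255, ERR=-1828447933/67108864
(3,2): OLD=141500004761/536870912 → NEW=255, ERR=4597922201/536870912
(3,3): OLD=500914884463/2147483648 → NEW=255, ERR=-46693445777/2147483648
(3,4): OLD=52910389152943/274877906944 → NEW=255, ERR=-17183477117777/274877906944
(3,5): OLD=418112136816829/2199023255552 → NEW=255, ERR=-142638793348931/2199023255552
(3,6): OLD=8689848176554339/35184372088832 → NEW=255, ERR=-282166706097821/35184372088832
Output grid:
  Row 0: .......  (7 black, running=7)
  Row 1: #.##.##  (2 black, running=9)
  Row 2: ##.###.  (2 black, running=11)
  Row 3: #######  (0 black, running=11)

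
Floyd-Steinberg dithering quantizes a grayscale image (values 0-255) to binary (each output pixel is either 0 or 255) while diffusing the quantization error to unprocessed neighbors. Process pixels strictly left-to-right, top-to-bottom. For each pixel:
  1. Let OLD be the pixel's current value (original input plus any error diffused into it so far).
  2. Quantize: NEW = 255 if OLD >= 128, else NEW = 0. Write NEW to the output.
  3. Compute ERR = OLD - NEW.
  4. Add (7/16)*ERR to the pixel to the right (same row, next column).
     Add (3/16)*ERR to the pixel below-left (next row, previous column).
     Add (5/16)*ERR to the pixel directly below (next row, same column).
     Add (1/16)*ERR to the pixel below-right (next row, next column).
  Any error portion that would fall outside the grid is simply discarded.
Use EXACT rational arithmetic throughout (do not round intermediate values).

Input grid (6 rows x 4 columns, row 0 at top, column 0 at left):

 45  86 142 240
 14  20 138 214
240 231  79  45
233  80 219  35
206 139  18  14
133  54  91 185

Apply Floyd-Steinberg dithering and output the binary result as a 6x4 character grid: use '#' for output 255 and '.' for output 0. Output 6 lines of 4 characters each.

(0,0): OLD=45 → NEW=0, ERR=45
(0,1): OLD=1691/16 → NEW=0, ERR=1691/16
(0,2): OLD=48189/256 → NEW=255, ERR=-17091/256
(0,3): OLD=863403/4096 → NEW=255, ERR=-181077/4096
(1,0): OLD=12257/256 → NEW=0, ERR=12257/256
(1,1): OLD=131623/2048 → NEW=0, ERR=131623/2048
(1,2): OLD=9409075/65536 → NEW=255, ERR=-7302605/65536
(1,3): OLD=154415573/1048576 → NEW=255, ERR=-112971307/1048576
(2,0): OLD=8749469/32768 → NEW=255, ERR=393629/32768
(2,1): OLD=250021519/1048576 → NEW=255, ERR=-17365361/1048576
(2,2): OLD=43513899/2097152 → NEW=0, ERR=43513899/2097152
(2,3): OLD=451150303/33554432 → NEW=0, ERR=451150303/33554432
(3,0): OLD=3919975885/16777216 → NEW=255, ERR=-358214195/16777216
(3,1): OLD=18823979859/268435456 → NEW=0, ERR=18823979859/268435456
(3,2): OLD=1106596667053/4294967296 → NEW=255, ERR=11380006573/4294967296
(3,3): OLD=2862694390843/68719476736 → NEW=0, ERR=2862694390843/68719476736
(4,0): OLD=912578066953/4294967296 → NEW=255, ERR=-182638593527/4294967296
(4,1): OLD=4860946343067/34359738368 → NEW=255, ERR=-3900786940773/34359738368
(4,2): OLD=-20502385328581/1099511627776 → NEW=0, ERR=-20502385328581/1099511627776
(4,3): OLD=334702740271885/17592186044416 → NEW=0, ERR=334702740271885/17592186044416
(5,0): OLD=54109618683705/549755813888 → NEW=0, ERR=54109618683705/549755813888
(5,1): OLD=975124161517999/17592186044416 → NEW=0, ERR=975124161517999/17592186044416
(5,2): OLD=931462702879659/8796093022208 → NEW=0, ERR=931462702879659/8796093022208
(5,3): OLD=66458824067888715/281474976710656 → NEW=255, ERR=-5317294993328565/281474976710656
Row 0: ..##
Row 1: ..##
Row 2: ##..
Row 3: #.#.
Row 4: ##..
Row 5: ...#

Answer: ..##
..##
##..
#.#.
##..
...#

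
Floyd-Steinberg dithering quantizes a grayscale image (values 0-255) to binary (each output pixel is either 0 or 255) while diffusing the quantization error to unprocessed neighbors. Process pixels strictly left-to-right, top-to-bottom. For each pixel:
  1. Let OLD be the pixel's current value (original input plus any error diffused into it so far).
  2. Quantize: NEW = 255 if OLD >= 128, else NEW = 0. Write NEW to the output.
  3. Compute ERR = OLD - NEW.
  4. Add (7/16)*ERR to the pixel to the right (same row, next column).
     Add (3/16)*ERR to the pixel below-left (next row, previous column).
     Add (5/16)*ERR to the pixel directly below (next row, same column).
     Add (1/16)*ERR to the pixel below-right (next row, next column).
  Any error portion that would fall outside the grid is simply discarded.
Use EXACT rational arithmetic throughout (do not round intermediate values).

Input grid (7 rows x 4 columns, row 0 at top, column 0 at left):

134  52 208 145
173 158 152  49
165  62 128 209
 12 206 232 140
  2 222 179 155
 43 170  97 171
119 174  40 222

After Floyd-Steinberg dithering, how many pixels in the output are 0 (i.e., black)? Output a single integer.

Answer: 13

Derivation:
(0,0): OLD=134 → NEW=255, ERR=-121
(0,1): OLD=-15/16 → NEW=0, ERR=-15/16
(0,2): OLD=53143/256 → NEW=255, ERR=-12137/256
(0,3): OLD=508961/4096 → NEW=0, ERR=508961/4096
(1,0): OLD=34563/256 → NEW=255, ERR=-30717/256
(1,1): OLD=181781/2048 → NEW=0, ERR=181781/2048
(1,2): OLD=13058489/65536 → NEW=255, ERR=-3653191/65536
(1,3): OLD=63417695/1048576 → NEW=0, ERR=63417695/1048576
(2,0): OLD=4723383/32768 → NEW=255, ERR=-3632457/32768
(2,1): OLD=24419149/1048576 → NEW=0, ERR=24419149/1048576
(2,2): OLD=288685921/2097152 → NEW=255, ERR=-246087839/2097152
(2,3): OLD=5807536253/33554432 → NEW=255, ERR=-2748843907/33554432
(3,0): OLD=-306609081/16777216 → NEW=0, ERR=-306609081/16777216
(3,1): OLD=47339046169/268435456 → NEW=255, ERR=-21111995111/268435456
(3,2): OLD=631431278311/4294967296 → NEW=255, ERR=-463785382169/4294967296
(3,3): OLD=4110981073105/68719476736 → NEW=0, ERR=4110981073105/68719476736
(4,0): OLD=-79274777221/4294967296 → NEW=0, ERR=-79274777221/4294967296
(4,1): OLD=5770996357361/34359738368 → NEW=255, ERR=-2990736926479/34359738368
(4,2): OLD=124767706298577/1099511627776 → NEW=0, ERR=124767706298577/1099511627776
(4,3): OLD=3810312208987655/17592186044416 → NEW=255, ERR=-675695232338425/17592186044416
(5,0): OLD=11496298128907/549755813888 → NEW=0, ERR=11496298128907/549755813888
(5,1): OLD=3027110669045933/17592186044416 → NEW=255, ERR=-1458896772280147/17592186044416
(5,2): OLD=734808401108945/8796093022208 → NEW=0, ERR=734808401108945/8796093022208
(5,3): OLD=57037345772132513/281474976710656 → NEW=255, ERR=-14738773289084767/281474976710656
(6,0): OLD=30958239612352743/281474976710656 → NEW=0, ERR=30958239612352743/281474976710656
(6,1): OLD=960049981814982849/4503599627370496 → NEW=255, ERR=-188367923164493631/4503599627370496
(6,2): OLD=2363899114624774775/72057594037927936 → NEW=0, ERR=2363899114624774775/72057594037927936
(6,3): OLD=259649788436949427777/1152921504606846976 → NEW=255, ERR=-34345195237796551103/1152921504606846976
Output grid:
  Row 0: #.#.  (2 black, running=2)
  Row 1: #.#.  (2 black, running=4)
  Row 2: #.##  (1 black, running=5)
  Row 3: .##.  (2 black, running=7)
  Row 4: .#.#  (2 black, running=9)
  Row 5: .#.#  (2 black, running=11)
  Row 6: .#.#  (2 black, running=13)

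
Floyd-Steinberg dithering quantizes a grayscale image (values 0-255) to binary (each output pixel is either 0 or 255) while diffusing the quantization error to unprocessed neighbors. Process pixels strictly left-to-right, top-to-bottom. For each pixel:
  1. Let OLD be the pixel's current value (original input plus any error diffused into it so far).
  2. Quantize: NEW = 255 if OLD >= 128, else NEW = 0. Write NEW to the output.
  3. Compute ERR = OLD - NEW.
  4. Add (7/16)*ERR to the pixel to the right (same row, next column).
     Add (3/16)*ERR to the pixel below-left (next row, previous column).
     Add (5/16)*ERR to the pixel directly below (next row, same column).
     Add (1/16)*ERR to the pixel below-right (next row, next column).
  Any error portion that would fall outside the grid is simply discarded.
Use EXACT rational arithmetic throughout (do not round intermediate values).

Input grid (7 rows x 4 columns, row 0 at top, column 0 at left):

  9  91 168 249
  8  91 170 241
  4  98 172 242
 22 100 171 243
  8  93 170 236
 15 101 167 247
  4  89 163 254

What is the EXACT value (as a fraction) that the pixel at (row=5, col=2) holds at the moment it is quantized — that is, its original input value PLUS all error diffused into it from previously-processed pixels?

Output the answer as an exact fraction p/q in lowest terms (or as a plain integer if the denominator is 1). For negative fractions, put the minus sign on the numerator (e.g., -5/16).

Answer: 2120780561169175/8796093022208

Derivation:
(0,0): OLD=9 → NEW=0, ERR=9
(0,1): OLD=1519/16 → NEW=0, ERR=1519/16
(0,2): OLD=53641/256 → NEW=255, ERR=-11639/256
(0,3): OLD=938431/4096 → NEW=255, ERR=-106049/4096
(1,0): OLD=7325/256 → NEW=0, ERR=7325/256
(1,1): OLD=256459/2048 → NEW=0, ERR=256459/2048
(1,2): OLD=13871143/65536 → NEW=255, ERR=-2840537/65536
(1,3): OLD=221359553/1048576 → NEW=255, ERR=-46027327/1048576
(2,0): OLD=1193449/32768 → NEW=0, ERR=1193449/32768
(2,1): OLD=153855763/1048576 → NEW=255, ERR=-113531117/1048576
(2,2): OLD=232118175/2097152 → NEW=0, ERR=232118175/2097152
(2,3): OLD=9193829315/33554432 → NEW=255, ERR=637449155/33554432
(3,0): OLD=219457241/16777216 → NEW=0, ERR=219457241/16777216
(3,1): OLD=25479139015/268435456 → NEW=0, ERR=25479139015/268435456
(3,2): OLD=1047583826489/4294967296 → NEW=255, ERR=-47632833991/4294967296
(3,3): OLD=17248748490511/68719476736 → NEW=255, ERR=-274718077169/68719476736
(4,0): OLD=128353734693/4294967296 → NEW=0, ERR=128353734693/4294967296
(4,1): OLD=4620500576111/34359738368 → NEW=255, ERR=-4141232707729/34359738368
(4,2): OLD=130827597450767/1099511627776 → NEW=0, ERR=130827597450767/1099511627776
(4,3): OLD=5033377636962329/17592186044416 → NEW=255, ERR=547370195636249/17592186044416
(5,0): OLD=956788472853/549755813888 → NEW=0, ERR=956788472853/549755813888
(5,1): OLD=1552949944303027/17592186044416 → NEW=0, ERR=1552949944303027/17592186044416
(5,2): OLD=2120780561169175/8796093022208 → NEW=255, ERR=-122223159493865/8796093022208
Target (5,2): original=167, with diffused error = 2120780561169175/8796093022208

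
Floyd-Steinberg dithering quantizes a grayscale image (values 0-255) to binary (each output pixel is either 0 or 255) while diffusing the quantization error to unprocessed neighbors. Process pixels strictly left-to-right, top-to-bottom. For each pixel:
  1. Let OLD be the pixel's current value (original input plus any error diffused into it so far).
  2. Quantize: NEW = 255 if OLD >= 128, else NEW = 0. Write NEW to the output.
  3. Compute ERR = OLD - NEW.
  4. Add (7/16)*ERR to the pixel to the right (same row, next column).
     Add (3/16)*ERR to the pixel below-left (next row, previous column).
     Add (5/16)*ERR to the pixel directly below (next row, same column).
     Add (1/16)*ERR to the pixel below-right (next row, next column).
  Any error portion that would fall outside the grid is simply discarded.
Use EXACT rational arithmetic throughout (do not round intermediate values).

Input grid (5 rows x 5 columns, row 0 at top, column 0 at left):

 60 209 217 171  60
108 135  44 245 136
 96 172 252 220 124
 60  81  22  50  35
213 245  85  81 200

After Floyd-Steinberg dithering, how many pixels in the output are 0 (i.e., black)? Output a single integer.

Answer: 12

Derivation:
(0,0): OLD=60 → NEW=0, ERR=60
(0,1): OLD=941/4 → NEW=255, ERR=-79/4
(0,2): OLD=13335/64 → NEW=255, ERR=-2985/64
(0,3): OLD=154209/1024 → NEW=255, ERR=-106911/1024
(0,4): OLD=234663/16384 → NEW=0, ERR=234663/16384
(1,0): OLD=7875/64 → NEW=0, ERR=7875/64
(1,1): OLD=90965/512 → NEW=255, ERR=-39595/512
(1,2): OLD=-413191/16384 → NEW=0, ERR=-413191/16384
(1,3): OLD=13179973/65536 → NEW=255, ERR=-3531707/65536
(1,4): OLD=115735343/1048576 → NEW=0, ERR=115735343/1048576
(2,0): OLD=982647/8192 → NEW=0, ERR=982647/8192
(2,1): OLD=53287053/262144 → NEW=255, ERR=-13559667/262144
(2,2): OLD=866338535/4194304 → NEW=255, ERR=-203208985/4194304
(2,3): OLD=13494388165/67108864 → NEW=255, ERR=-3618372155/67108864
(2,4): OLD=141234222883/1073741824 → NEW=255, ERR=-132569942237/1073741824
(3,0): OLD=368202759/4194304 → NEW=0, ERR=368202759/4194304
(3,1): OLD=3410976123/33554432 → NEW=0, ERR=3410976123/33554432
(3,2): OLD=40792875833/1073741824 → NEW=0, ERR=40792875833/1073741824
(3,3): OLD=50667811345/2147483648 → NEW=0, ERR=50667811345/2147483648
(3,4): OLD=115778190965/34359738368 → NEW=0, ERR=115778190965/34359738368
(4,0): OLD=139314542985/536870912 → NEW=255, ERR=2412460425/536870912
(4,1): OLD=5005237109513/17179869184 → NEW=255, ERR=624370467593/17179869184
(4,2): OLD=33961092677287/274877906944 → NEW=0, ERR=33961092677287/274877906944
(4,3): OLD=639618468197641/4398046511104 → NEW=255, ERR=-481883392133879/4398046511104
(4,4): OLD=10878430810447807/70368744177664 → NEW=255, ERR=-7065598954856513/70368744177664
Output grid:
  Row 0: .###.  (2 black, running=2)
  Row 1: .#.#.  (3 black, running=5)
  Row 2: .####  (1 black, running=6)
  Row 3: .....  (5 black, running=11)
  Row 4: ##.##  (1 black, running=12)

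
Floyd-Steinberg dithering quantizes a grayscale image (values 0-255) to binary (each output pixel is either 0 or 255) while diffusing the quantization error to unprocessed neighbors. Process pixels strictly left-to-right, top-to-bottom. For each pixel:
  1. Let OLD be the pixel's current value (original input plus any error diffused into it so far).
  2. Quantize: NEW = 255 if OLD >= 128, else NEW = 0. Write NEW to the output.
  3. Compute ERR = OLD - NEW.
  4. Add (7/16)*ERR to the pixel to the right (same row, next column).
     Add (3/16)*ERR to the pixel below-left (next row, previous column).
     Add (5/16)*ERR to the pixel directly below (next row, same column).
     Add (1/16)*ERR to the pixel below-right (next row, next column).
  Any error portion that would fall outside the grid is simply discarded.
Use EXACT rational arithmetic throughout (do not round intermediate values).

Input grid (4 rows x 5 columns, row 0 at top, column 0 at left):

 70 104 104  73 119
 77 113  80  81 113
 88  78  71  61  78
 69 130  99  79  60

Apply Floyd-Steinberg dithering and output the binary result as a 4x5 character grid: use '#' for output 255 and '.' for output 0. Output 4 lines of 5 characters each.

Answer: .#..#
..#..
#..#.
.#...

Derivation:
(0,0): OLD=70 → NEW=0, ERR=70
(0,1): OLD=1077/8 → NEW=255, ERR=-963/8
(0,2): OLD=6571/128 → NEW=0, ERR=6571/128
(0,3): OLD=195501/2048 → NEW=0, ERR=195501/2048
(0,4): OLD=5267899/32768 → NEW=255, ERR=-3087941/32768
(1,0): OLD=9767/128 → NEW=0, ERR=9767/128
(1,1): OLD=125713/1024 → NEW=0, ERR=125713/1024
(1,2): OLD=5247077/32768 → NEW=255, ERR=-3108763/32768
(1,3): OLD=7191105/131072 → NEW=0, ERR=7191105/131072
(1,4): OLD=238069155/2097152 → NEW=0, ERR=238069155/2097152
(2,0): OLD=2209611/16384 → NEW=255, ERR=-1968309/16384
(2,1): OLD=26626281/524288 → NEW=0, ERR=26626281/524288
(2,2): OLD=683932411/8388608 → NEW=0, ERR=683932411/8388608
(2,3): OLD=17336948417/134217728 → NEW=255, ERR=-16888572223/134217728
(2,4): OLD=132829540103/2147483648 → NEW=0, ERR=132829540103/2147483648
(3,0): OLD=343763355/8388608 → NEW=0, ERR=343763355/8388608
(3,1): OLD=11514386815/67108864 → NEW=255, ERR=-5598373505/67108864
(3,2): OLD=145088856229/2147483648 → NEW=0, ERR=145088856229/2147483648
(3,3): OLD=369066358045/4294967296 → NEW=0, ERR=369066358045/4294967296
(3,4): OLD=7494494200369/68719476736 → NEW=0, ERR=7494494200369/68719476736
Row 0: .#..#
Row 1: ..#..
Row 2: #..#.
Row 3: .#...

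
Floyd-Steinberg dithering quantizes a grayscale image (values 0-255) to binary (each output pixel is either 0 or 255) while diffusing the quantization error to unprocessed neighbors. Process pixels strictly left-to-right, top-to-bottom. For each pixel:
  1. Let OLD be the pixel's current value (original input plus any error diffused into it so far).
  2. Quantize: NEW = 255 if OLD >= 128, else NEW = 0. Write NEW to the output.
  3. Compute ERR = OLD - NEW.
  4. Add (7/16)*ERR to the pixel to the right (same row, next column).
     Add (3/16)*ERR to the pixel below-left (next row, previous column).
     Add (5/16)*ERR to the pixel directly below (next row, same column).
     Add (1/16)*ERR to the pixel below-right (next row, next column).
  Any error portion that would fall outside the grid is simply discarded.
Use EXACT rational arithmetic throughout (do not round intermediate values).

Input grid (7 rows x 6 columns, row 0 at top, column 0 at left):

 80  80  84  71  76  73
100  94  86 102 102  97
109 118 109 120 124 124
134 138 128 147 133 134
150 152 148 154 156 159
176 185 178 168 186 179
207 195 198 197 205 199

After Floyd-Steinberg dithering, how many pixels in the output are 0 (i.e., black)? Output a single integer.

Answer: 18

Derivation:
(0,0): OLD=80 → NEW=0, ERR=80
(0,1): OLD=115 → NEW=0, ERR=115
(0,2): OLD=2149/16 → NEW=255, ERR=-1931/16
(0,3): OLD=4659/256 → NEW=0, ERR=4659/256
(0,4): OLD=343909/4096 → NEW=0, ERR=343909/4096
(0,5): OLD=7191491/65536 → NEW=0, ERR=7191491/65536
(1,0): OLD=2345/16 → NEW=255, ERR=-1735/16
(1,1): OLD=8303/128 → NEW=0, ERR=8303/128
(1,2): OLD=357435/4096 → NEW=0, ERR=357435/4096
(1,3): OLD=2524207/16384 → NEW=255, ERR=-1653713/16384
(1,4): OLD=110930685/1048576 → NEW=0, ERR=110930685/1048576
(1,5): OLD=3067264731/16777216 → NEW=255, ERR=-1210925349/16777216
(2,0): OLD=178741/2048 → NEW=0, ERR=178741/2048
(2,1): OLD=12192247/65536 → NEW=255, ERR=-4519433/65536
(2,2): OLD=95660133/1048576 → NEW=0, ERR=95660133/1048576
(2,3): OLD=1288997053/8388608 → NEW=255, ERR=-850097987/8388608
(2,4): OLD=24932901367/268435456 → NEW=0, ERR=24932901367/268435456
(2,5): OLD=638630481713/4294967296 → NEW=255, ERR=-456586178767/4294967296
(3,0): OLD=155549445/1048576 → NEW=255, ERR=-111837435/1048576
(3,1): OLD=774667457/8388608 → NEW=0, ERR=774667457/8388608
(3,2): OLD=11650082659/67108864 → NEW=255, ERR=-5462677661/67108864
(3,3): OLD=441677238233/4294967296 → NEW=0, ERR=441677238233/4294967296
(3,4): OLD=6210527238617/34359738368 → NEW=255, ERR=-2551206045223/34359738368
(3,5): OLD=40736800968727/549755813888 → NEW=0, ERR=40736800968727/549755813888
(4,0): OLD=17983164171/134217728 → NEW=255, ERR=-16242356469/134217728
(4,1): OLD=227603158127/2147483648 → NEW=0, ERR=227603158127/2147483648
(4,2): OLD=13330531371869/68719476736 → NEW=255, ERR=-4192935195811/68719476736
(4,3): OLD=154407405169265/1099511627776 → NEW=255, ERR=-125968059913615/1099511627776
(4,4): OLD=1811901815097921/17592186044416 → NEW=0, ERR=1811901815097921/17592186044416
(4,5): OLD=62649504662521895/281474976710656 → NEW=255, ERR=-9126614398695385/281474976710656
(5,0): OLD=5430734909629/34359738368 → NEW=255, ERR=-3330998374211/34359738368
(5,1): OLD=172297287100365/1099511627776 → NEW=255, ERR=-108078177982515/1099511627776
(5,2): OLD=889027845791871/8796093022208 → NEW=0, ERR=889027845791871/8796093022208
(5,3): OLD=54019055170553349/281474976710656 → NEW=255, ERR=-17757063890663931/281474976710656
(5,4): OLD=99836820266265853/562949953421312 → NEW=255, ERR=-43715417856168707/562949953421312
(5,5): OLD=1272995455701636241/9007199254740992 → NEW=255, ERR=-1023840354257316719/9007199254740992
(6,0): OLD=2784388237372807/17592186044416 → NEW=255, ERR=-1701619203953273/17592186044416
(6,1): OLD=37958727699459003/281474976710656 → NEW=255, ERR=-33817391361758277/281474976710656
(6,2): OLD=179074059194558499/1125899906842624 → NEW=255, ERR=-108030417050310621/1125899906842624
(6,3): OLD=2288985366326845127/18014398509481984 → NEW=0, ERR=2288985366326845127/18014398509481984
(6,4): OLD=60836163603855438391/288230376151711744 → NEW=255, ERR=-12662582314831056329/288230376151711744
(6,5): OLD=642890690839703745569/4611686018427387904 → NEW=255, ERR=-533089243859280169951/4611686018427387904
Output grid:
  Row 0: ..#...  (5 black, running=5)
  Row 1: #..#.#  (3 black, running=8)
  Row 2: .#.#.#  (3 black, running=11)
  Row 3: #.#.#.  (3 black, running=14)
  Row 4: #.##.#  (2 black, running=16)
  Row 5: ##.###  (1 black, running=17)
  Row 6: ###.##  (1 black, running=18)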